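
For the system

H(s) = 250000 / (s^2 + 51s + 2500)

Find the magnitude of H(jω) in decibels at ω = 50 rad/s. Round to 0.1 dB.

At s = jω = j50:
quadratic: (j50)² + 51·j50 + 2500 = 0 + j2550 → |·| ≈ 2550, ∠ ≈ 90.00°
|H| = 250000 / 2550 ≈ 98.039
Gain = 20 log₁₀(98.039) ≈ 39.83 dB

39.8 dB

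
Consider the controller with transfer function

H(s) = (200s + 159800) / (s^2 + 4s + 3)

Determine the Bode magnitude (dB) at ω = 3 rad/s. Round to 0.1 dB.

81.5 dB

Substitute s = j3:
Numerator: 200(j3) + 159800 = 159800 + j600
Denominator: (j3)^2 + 4(j3) + 3 = -6 + j12
|N| = √(159800² + 600²) ≈ 1.598e+05, ∠N ≈ 0.22°
|D| = √(6² + 12²) ≈ 13.416, ∠D ≈ 116.57°
|H| = 1.598e+05 / 13.416 ≈ 11911
Gain = 20 log₁₀(11911) ≈ 81.52 dB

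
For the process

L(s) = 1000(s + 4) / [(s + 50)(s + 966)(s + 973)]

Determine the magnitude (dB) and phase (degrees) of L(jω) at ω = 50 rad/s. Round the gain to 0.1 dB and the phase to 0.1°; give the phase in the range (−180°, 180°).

At s = jω = j50:
zero (s+4): 4 + j50 → |·| = √(4²+50²) = √2516 ≈ 50.16, ∠ = arctan(50/4) ≈ 85.43°
pole (s+50): 50 + j50 → |·| = √(50²+50²) = √5000 ≈ 70.711, ∠ = arctan(50/50) ≈ 45.00°
pole (s+966): 966 + j50 → |·| = √(966²+50²) = √935656 ≈ 967.29, ∠ = arctan(50/966) ≈ 2.96°
pole (s+973): 973 + j50 → |·| = √(973²+50²) = √949229 ≈ 974.28, ∠ = arctan(50/973) ≈ 2.94°
|L| = 1000 · 50.16 / 6.6639e+07 ≈ 0.00075271
Gain = 20 log₁₀(0.00075271) ≈ -62.47 dB
∠L = 85.43° − 50.90° = 34.53°

-62.5 dB, 34.5°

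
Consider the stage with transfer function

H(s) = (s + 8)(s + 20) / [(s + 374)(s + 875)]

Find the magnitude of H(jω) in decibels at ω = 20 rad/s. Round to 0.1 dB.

-54.6 dB

At s = jω = j20:
zero (s+8): 8 + j20 → |·| = √(8²+20²) = √464 ≈ 21.541, ∠ = arctan(20/8) ≈ 68.20°
zero (s+20): 20 + j20 → |·| = √(20²+20²) = √800 ≈ 28.284, ∠ = arctan(20/20) ≈ 45.00°
pole (s+374): 374 + j20 → |·| = √(374²+20²) = √140276 ≈ 374.53, ∠ = arctan(20/374) ≈ 3.06°
pole (s+875): 875 + j20 → |·| = √(875²+20²) = √766025 ≈ 875.23, ∠ = arctan(20/875) ≈ 1.31°
|H| = 1 · 609.27 / 3.278e+05 ≈ 0.0018587
Gain = 20 log₁₀(0.0018587) ≈ -54.62 dB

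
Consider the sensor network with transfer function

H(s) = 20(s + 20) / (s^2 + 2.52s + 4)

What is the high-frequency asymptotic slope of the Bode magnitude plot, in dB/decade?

-20 dB/decade

Each pole contributes −20 dB/decade at high frequency; each zero contributes +20 dB/decade.
Net: 1 zero(s) − 2 pole(s) → -20 dB/decade.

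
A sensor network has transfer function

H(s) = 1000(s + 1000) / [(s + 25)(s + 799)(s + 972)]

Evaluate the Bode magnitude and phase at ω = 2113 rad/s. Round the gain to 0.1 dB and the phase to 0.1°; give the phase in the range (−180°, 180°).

-73.5 dB, -159.2°

At s = jω = j2113:
zero (s+1000): 1000 + j2113 → |·| = √(1000²+2113²) = √5464769 ≈ 2337.7, ∠ = arctan(2113/1000) ≈ 64.67°
pole (s+25): 25 + j2113 → |·| = √(25²+2113²) = √4465394 ≈ 2113.1, ∠ = arctan(2113/25) ≈ 89.32°
pole (s+799): 799 + j2113 → |·| = √(799²+2113²) = √5103170 ≈ 2259, ∠ = arctan(2113/799) ≈ 69.29°
pole (s+972): 972 + j2113 → |·| = √(972²+2113²) = √5409553 ≈ 2325.8, ∠ = arctan(2113/972) ≈ 65.30°
|H| = 1000 · 2337.7 / 1.1102e+10 ≈ 0.00021057
Gain = 20 log₁₀(0.00021057) ≈ -73.53 dB
∠H = 64.67° − 223.91° = -159.24°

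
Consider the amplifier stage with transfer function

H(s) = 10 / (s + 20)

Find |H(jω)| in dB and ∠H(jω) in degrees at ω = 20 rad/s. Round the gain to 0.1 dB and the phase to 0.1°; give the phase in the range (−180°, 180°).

-9.0 dB, -45.0°

At s = jω = j20:
pole (s+20): 20 + j20 → |·| = √(20²+20²) = √800 ≈ 28.284, ∠ = arctan(20/20) ≈ 45.00°
|H| = 10 / 28.284 ≈ 0.35356
Gain = 20 log₁₀(0.35356) ≈ -9.03 dB
∠H = 0.00° − 45.00° = -45.00°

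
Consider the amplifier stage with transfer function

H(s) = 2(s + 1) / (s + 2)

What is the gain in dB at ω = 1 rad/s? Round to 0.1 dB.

2.0 dB

At s = jω = j1:
zero (s+1): 1 + j1 → |·| = √(1²+1²) = √2 ≈ 1.4142, ∠ = arctan(1/1) ≈ 45.00°
pole (s+2): 2 + j1 → |·| = √(2²+1²) = √5 ≈ 2.2361, ∠ = arctan(1/2) ≈ 26.57°
|H| = 2 · 1.4142 / 2.2361 ≈ 1.2649
Gain = 20 log₁₀(1.2649) ≈ 2.04 dB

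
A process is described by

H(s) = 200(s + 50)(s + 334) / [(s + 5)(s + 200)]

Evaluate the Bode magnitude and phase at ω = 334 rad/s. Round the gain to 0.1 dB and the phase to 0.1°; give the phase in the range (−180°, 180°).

47.8 dB, -21.7°

At s = jω = j334:
zero (s+50): 50 + j334 → |·| = √(50²+334²) = √114056 ≈ 337.72, ∠ = arctan(334/50) ≈ 81.49°
zero (s+334): 334 + j334 → |·| = √(334²+334²) = √223112 ≈ 472.35, ∠ = arctan(334/334) ≈ 45.00°
pole (s+5): 5 + j334 → |·| = √(5²+334²) = √111581 ≈ 334.04, ∠ = arctan(334/5) ≈ 89.14°
pole (s+200): 200 + j334 → |·| = √(200²+334²) = √151556 ≈ 389.3, ∠ = arctan(334/200) ≈ 59.09°
|H| = 200 · 1.5952e+05 / 1.3004e+05 ≈ 245.34
Gain = 20 log₁₀(245.34) ≈ 47.80 dB
∠H = 126.49° − 148.23° = -21.74°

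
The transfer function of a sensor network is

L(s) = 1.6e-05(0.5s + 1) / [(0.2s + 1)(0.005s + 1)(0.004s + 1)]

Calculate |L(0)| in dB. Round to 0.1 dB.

L(0) = 1.6e-05 · 1 / 1 = 1.6e-05
20 log₁₀(1.6e-05) ≈ -95.92 dB

-95.9 dB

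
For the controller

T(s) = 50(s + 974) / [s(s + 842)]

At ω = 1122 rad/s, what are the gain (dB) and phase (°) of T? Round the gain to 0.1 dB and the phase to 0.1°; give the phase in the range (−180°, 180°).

At s = jω = j1122:
zero (s+974): 974 + j1122 → |·| = √(974²+1122²) = √2207560 ≈ 1485.8, ∠ = arctan(1122/974) ≈ 49.04°
pole (s+842): 842 + j1122 → |·| = √(842²+1122²) = √1967848 ≈ 1402.8, ∠ = arctan(1122/842) ≈ 53.11°
pole at origin: |s| = 1122, ∠ = 90.00° (in denominator)
|T| = 50 · 1485.8 / 1.5739e+06 ≈ 0.047201
Gain = 20 log₁₀(0.047201) ≈ -26.52 dB
∠T = 49.04° − 143.11° = -94.07°

-26.5 dB, -94.1°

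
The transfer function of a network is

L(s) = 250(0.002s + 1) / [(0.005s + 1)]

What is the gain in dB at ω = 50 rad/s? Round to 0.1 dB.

At ω = 50 rad/s:
zero (1 + j50·0.002) = 1 + j0.1 → |·| ≈ 1.005, ∠ ≈ 5.71°
pole (1 + j50·0.005) = 1 + j0.25 → |·| ≈ 1.0308, ∠ ≈ 14.04°
|L| = 250 · 1.005 / (1.0308) ≈ 243.74
Gain = 20 log₁₀(243.74) ≈ 47.74 dB

47.7 dB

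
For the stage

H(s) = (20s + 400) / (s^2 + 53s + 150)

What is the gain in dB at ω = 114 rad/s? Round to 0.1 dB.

-15.8 dB

Substitute s = j114:
Numerator: 20(j114) + 400 = 400 + j2280
Denominator: (j114)^2 + 53(j114) + 150 = -12846 + j6042
|N| = √(400² + 2280²) ≈ 2314.8, ∠N ≈ 80.05°
|D| = √(12846² + 6042²) ≈ 14196, ∠D ≈ 154.81°
|H| = 2314.8 / 14196 ≈ 0.16306
Gain = 20 log₁₀(0.16306) ≈ -15.75 dB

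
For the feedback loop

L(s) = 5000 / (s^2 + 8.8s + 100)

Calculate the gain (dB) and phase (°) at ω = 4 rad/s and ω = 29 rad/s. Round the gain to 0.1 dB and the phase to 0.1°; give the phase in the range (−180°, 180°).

At s = jω = j4:
quadratic: (j4)² + 8.8·j4 + 100 = 84 + j35.2 → |·| ≈ 91.077, ∠ ≈ 22.74°
|L| = 5000 / 91.077 ≈ 54.899
Gain = 20 log₁₀(54.899) ≈ 34.79 dB
∠L = 0.00° − 22.74° = -22.74°

At s = jω = j29:
quadratic: (j29)² + 8.8·j29 + 100 = -741 + j255.2 → |·| ≈ 783.71, ∠ ≈ 161.00°
|L| = 5000 / 783.71 ≈ 6.3799
Gain = 20 log₁₀(6.3799) ≈ 16.10 dB
∠L = 0.00° − 161.00° = -161.00°

ω = 4: 34.8 dB, -22.7°; ω = 29: 16.1 dB, -161.0°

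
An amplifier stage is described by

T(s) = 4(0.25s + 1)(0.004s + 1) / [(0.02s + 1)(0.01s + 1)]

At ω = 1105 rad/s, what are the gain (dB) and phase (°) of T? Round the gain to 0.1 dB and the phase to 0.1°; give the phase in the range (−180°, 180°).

At ω = 1105 rad/s:
zero (1 + j1105·0.25) = 1 + j276.25 → |·| ≈ 276.25, ∠ ≈ 89.79°
zero (1 + j1105·0.004) = 1 + j4.42 → |·| ≈ 4.5317, ∠ ≈ 77.25°
pole (1 + j1105·0.02) = 1 + j22.1 → |·| ≈ 22.123, ∠ ≈ 87.41°
pole (1 + j1105·0.01) = 1 + j11.05 → |·| ≈ 11.095, ∠ ≈ 84.83°
|T| = 4 · 276.25 · 4.5317 / (22.123 · 11.095) ≈ 20.401
Gain = 20 log₁₀(20.401) ≈ 26.19 dB
∠T = (89.79° + 77.25°) − (87.41° + 84.83°) = -5.20°

26.2 dB, -5.2°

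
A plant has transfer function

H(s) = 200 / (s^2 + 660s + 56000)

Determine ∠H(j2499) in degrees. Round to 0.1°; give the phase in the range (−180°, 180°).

-165.1°

Substitute s = j2499:
Numerator: 200 = 200 + j0
Denominator: (j2499)^2 + 660(j2499) + 56000 = -6189001 + j1649340
|N| = √(200² + 0²) ≈ 200, ∠N ≈ 0.00°
|D| = √(6189001² + 1649340²) ≈ 6.405e+06, ∠D ≈ 165.08°
∠H = 0.00° − 165.08° = -165.08°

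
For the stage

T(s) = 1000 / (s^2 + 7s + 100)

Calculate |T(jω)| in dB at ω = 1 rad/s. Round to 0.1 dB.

20.1 dB

At s = jω = j1:
quadratic: (j1)² + 7·j1 + 100 = 99 + j7 → |·| ≈ 99.247, ∠ ≈ 4.04°
|T| = 1000 / 99.247 ≈ 10.076
Gain = 20 log₁₀(10.076) ≈ 20.07 dB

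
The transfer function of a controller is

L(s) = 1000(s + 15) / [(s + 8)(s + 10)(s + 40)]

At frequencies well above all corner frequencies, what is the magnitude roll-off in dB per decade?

Each pole contributes −20 dB/decade at high frequency; each zero contributes +20 dB/decade.
Net: 1 zero(s) − 3 pole(s) → -40 dB/decade.

-40 dB/decade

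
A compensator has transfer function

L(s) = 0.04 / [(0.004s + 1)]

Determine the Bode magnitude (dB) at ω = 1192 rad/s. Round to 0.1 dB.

At ω = 1192 rad/s:
pole (1 + j1192·0.004) = 1 + j4.768 → |·| ≈ 4.8717, ∠ ≈ 78.15°
|L| = 0.04 · 1 / (4.8717) ≈ 0.0082107
Gain = 20 log₁₀(0.0082107) ≈ -41.71 dB

-41.7 dB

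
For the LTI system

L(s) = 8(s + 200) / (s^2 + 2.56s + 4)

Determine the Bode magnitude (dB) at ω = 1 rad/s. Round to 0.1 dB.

52.2 dB

At s = jω = j1:
zero (s+200): 200 + j1 → |·| = √(200²+1²) = √40001 ≈ 200, ∠ = arctan(1/200) ≈ 0.29°
quadratic: (j1)² + 2.56·j1 + 4 = 3 + j2.56 → |·| ≈ 3.9438, ∠ ≈ 40.48°
|L| = 8 · 200 / 3.9438 ≈ 405.7
Gain = 20 log₁₀(405.7) ≈ 52.16 dB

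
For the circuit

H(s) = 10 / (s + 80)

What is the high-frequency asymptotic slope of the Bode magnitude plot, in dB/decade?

Each pole contributes −20 dB/decade at high frequency; each zero contributes +20 dB/decade.
Net: 0 zero(s) − 1 pole(s) → -20 dB/decade.

-20 dB/decade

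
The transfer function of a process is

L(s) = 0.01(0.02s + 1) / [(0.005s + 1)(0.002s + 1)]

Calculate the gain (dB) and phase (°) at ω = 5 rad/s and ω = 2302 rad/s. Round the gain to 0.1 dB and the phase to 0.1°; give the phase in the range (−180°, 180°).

ω = 5: -40.0 dB, 3.7°; ω = 2302: -41.5 dB, -74.0°

At ω = 5 rad/s:
zero (1 + j5·0.02) = 1 + j0.1 → |·| ≈ 1.005, ∠ ≈ 5.71°
pole (1 + j5·0.005) = 1 + j0.025 → |·| ≈ 1.0003, ∠ ≈ 1.43°
pole (1 + j5·0.002) = 1 + j0.01 → |·| ≈ 1, ∠ ≈ 0.57°
|L| = 0.01 · 1.005 / (1.0003 · 1) ≈ 0.010047
Gain = 20 log₁₀(0.010047) ≈ -39.96 dB
∠L = (5.71°) − (1.43° + 0.57°) = 3.71°

At ω = 2302 rad/s:
zero (1 + j2302·0.02) = 1 + j46.04 → |·| ≈ 46.051, ∠ ≈ 88.76°
pole (1 + j2302·0.005) = 1 + j11.51 → |·| ≈ 11.553, ∠ ≈ 85.03°
pole (1 + j2302·0.002) = 1 + j4.604 → |·| ≈ 4.7113, ∠ ≈ 77.75°
|L| = 0.01 · 46.051 / (11.553 · 4.7113) ≈ 0.0084606
Gain = 20 log₁₀(0.0084606) ≈ -41.45 dB
∠L = (88.76°) − (85.03° + 77.75°) = -74.02°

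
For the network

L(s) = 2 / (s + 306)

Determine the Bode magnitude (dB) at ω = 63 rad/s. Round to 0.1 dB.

-43.9 dB

Substitute s = j63:
Numerator: 2 = 2 + j0
Denominator: (j63) + 306 = 306 + j63
|N| = √(2² + 0²) ≈ 2, ∠N ≈ 0.00°
|D| = √(306² + 63²) ≈ 312.42, ∠D ≈ 11.63°
|L| = 2 / 312.42 ≈ 0.0064016
Gain = 20 log₁₀(0.0064016) ≈ -43.87 dB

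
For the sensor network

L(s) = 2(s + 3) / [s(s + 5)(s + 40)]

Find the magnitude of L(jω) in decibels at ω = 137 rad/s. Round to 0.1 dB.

At s = jω = j137:
zero (s+3): 3 + j137 → |·| = √(3²+137²) = √18778 ≈ 137.03, ∠ = arctan(137/3) ≈ 88.75°
pole (s+5): 5 + j137 → |·| = √(5²+137²) = √18794 ≈ 137.09, ∠ = arctan(137/5) ≈ 87.91°
pole (s+40): 40 + j137 → |·| = √(40²+137²) = √20369 ≈ 142.72, ∠ = arctan(137/40) ≈ 73.72°
pole at origin: |s| = 137, ∠ = 90.00° (in denominator)
|L| = 2 · 137.03 / 2.6805e+06 ≈ 0.00010224
Gain = 20 log₁₀(0.00010224) ≈ -79.81 dB

-79.8 dB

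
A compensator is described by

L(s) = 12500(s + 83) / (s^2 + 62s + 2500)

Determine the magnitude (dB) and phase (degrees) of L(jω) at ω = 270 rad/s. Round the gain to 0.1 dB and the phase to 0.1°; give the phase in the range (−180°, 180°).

33.8 dB, -93.7°

At s = jω = j270:
zero (s+83): 83 + j270 → |·| = √(83²+270²) = √79789 ≈ 282.47, ∠ = arctan(270/83) ≈ 72.91°
quadratic: (j270)² + 62·j270 + 2500 = -70400 + j16740 → |·| ≈ 72363, ∠ ≈ 166.62°
|L| = 12500 · 282.47 / 72363 ≈ 48.794
Gain = 20 log₁₀(48.794) ≈ 33.77 dB
∠L = 72.91° − 166.62° = -93.71°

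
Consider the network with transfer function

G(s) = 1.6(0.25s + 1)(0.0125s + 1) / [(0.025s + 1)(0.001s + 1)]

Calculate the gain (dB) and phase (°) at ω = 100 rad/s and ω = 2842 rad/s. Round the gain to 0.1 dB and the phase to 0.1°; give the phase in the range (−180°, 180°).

ω = 100: 27.5 dB, 65.1°; ω = 2842: 45.5 dB, 18.5°

At ω = 100 rad/s:
zero (1 + j100·0.25) = 1 + j25 → |·| ≈ 25.02, ∠ ≈ 87.71°
zero (1 + j100·0.0125) = 1 + j1.25 → |·| ≈ 1.6008, ∠ ≈ 51.34°
pole (1 + j100·0.025) = 1 + j2.5 → |·| ≈ 2.6926, ∠ ≈ 68.20°
pole (1 + j100·0.001) = 1 + j0.1 → |·| ≈ 1.005, ∠ ≈ 5.71°
|G| = 1.6 · 25.02 · 1.6008 / (2.6926 · 1.005) ≈ 23.681
Gain = 20 log₁₀(23.681) ≈ 27.49 dB
∠G = (87.71° + 51.34°) − (68.20° + 5.71°) = 65.14°

At ω = 2842 rad/s:
zero (1 + j2842·0.25) = 1 + j710.5 → |·| ≈ 710.5, ∠ ≈ 89.92°
zero (1 + j2842·0.0125) = 1 + j35.525 → |·| ≈ 35.539, ∠ ≈ 88.39°
pole (1 + j2842·0.025) = 1 + j71.05 → |·| ≈ 71.057, ∠ ≈ 89.19°
pole (1 + j2842·0.001) = 1 + j2.842 → |·| ≈ 3.0128, ∠ ≈ 70.61°
|G| = 1.6 · 710.5 · 35.539 / (71.057 · 3.0128) ≈ 188.72
Gain = 20 log₁₀(188.72) ≈ 45.52 dB
∠G = (89.92° + 88.39°) − (89.19° + 70.61°) = 18.51°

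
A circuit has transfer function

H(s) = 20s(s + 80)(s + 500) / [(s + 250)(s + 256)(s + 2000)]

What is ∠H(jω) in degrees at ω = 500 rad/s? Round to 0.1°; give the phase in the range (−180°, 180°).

At s = jω = j500:
zero (s+80): 80 + j500 → |·| = √(80²+500²) = √256400 ≈ 506.36, ∠ = arctan(500/80) ≈ 80.91°
zero (s+500): 500 + j500 → |·| = √(500²+500²) = √500000 ≈ 707.11, ∠ = arctan(500/500) ≈ 45.00°
zero at origin: s = j500 → |·| = 500, ∠ = 90.00°
pole (s+250): 250 + j500 → |·| = √(250²+500²) = √312500 ≈ 559.02, ∠ = arctan(500/250) ≈ 63.43°
pole (s+256): 256 + j500 → |·| = √(256²+500²) = √315536 ≈ 561.73, ∠ = arctan(500/256) ≈ 62.89°
pole (s+2000): 2000 + j500 → |·| = √(2000²+500²) = √4250000 ≈ 2061.6, ∠ = arctan(500/2000) ≈ 14.04°
∠H = 215.91° − 140.36° = 75.55°

75.6°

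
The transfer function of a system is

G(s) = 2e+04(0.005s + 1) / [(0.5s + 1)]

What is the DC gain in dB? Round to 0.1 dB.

G(0) = 2e+04 · 1 / 1 = 20000
20 log₁₀(20000) ≈ 86.02 dB

86.0 dB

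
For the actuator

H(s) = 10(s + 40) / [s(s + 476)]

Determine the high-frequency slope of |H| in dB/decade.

Each pole contributes −20 dB/decade at high frequency; each zero contributes +20 dB/decade.
Net: 1 zero(s) − 2 pole(s) → -20 dB/decade.

-20 dB/decade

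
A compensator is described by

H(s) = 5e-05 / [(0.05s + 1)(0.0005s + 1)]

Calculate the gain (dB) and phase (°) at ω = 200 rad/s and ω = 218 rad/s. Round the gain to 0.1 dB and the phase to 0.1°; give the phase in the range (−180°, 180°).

ω = 200: -106.1 dB, -90.0°; ω = 218: -106.9 dB, -91.0°

At ω = 200 rad/s:
pole (1 + j200·0.05) = 1 + j10 → |·| ≈ 10.05, ∠ ≈ 84.29°
pole (1 + j200·0.0005) = 1 + j0.1 → |·| ≈ 1.005, ∠ ≈ 5.71°
|H| = 5e-05 · 1 / (10.05 · 1.005) ≈ 4.9504e-06
Gain = 20 log₁₀(4.9504e-06) ≈ -106.11 dB
∠H = (0°) − (84.29° + 5.71°) = -90.00°

At ω = 218 rad/s:
pole (1 + j218·0.05) = 1 + j10.9 → |·| ≈ 10.946, ∠ ≈ 84.76°
pole (1 + j218·0.0005) = 1 + j0.109 → |·| ≈ 1.0059, ∠ ≈ 6.22°
|H| = 5e-05 · 1 / (10.946 · 1.0059) ≈ 4.5411e-06
Gain = 20 log₁₀(4.5411e-06) ≈ -106.86 dB
∠H = (0°) − (84.76° + 6.22°) = -90.98°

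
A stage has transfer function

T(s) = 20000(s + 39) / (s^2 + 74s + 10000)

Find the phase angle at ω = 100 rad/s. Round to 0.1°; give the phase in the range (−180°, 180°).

-21.3°

At s = jω = j100:
zero (s+39): 39 + j100 → |·| = √(39²+100²) = √11521 ≈ 107.34, ∠ = arctan(100/39) ≈ 68.69°
quadratic: (j100)² + 74·j100 + 10000 = 0 + j7400 → |·| ≈ 7400, ∠ ≈ 90.00°
∠T = 68.69° − 90.00° = -21.31°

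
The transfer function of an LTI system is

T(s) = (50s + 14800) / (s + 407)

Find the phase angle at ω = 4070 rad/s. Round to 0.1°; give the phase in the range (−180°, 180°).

Substitute s = j4070:
Numerator: 50(j4070) + 14800 = 14800 + j203500
Denominator: (j4070) + 407 = 407 + j4070
|N| = √(14800² + 203500²) ≈ 2.0404e+05, ∠N ≈ 85.84°
|D| = √(407² + 4070²) ≈ 4090.3, ∠D ≈ 84.29°
∠T = 85.84° − 84.29° = 1.55°

1.6°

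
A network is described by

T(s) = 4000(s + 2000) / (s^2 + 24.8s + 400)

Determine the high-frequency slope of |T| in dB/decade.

-20 dB/decade

Each pole contributes −20 dB/decade at high frequency; each zero contributes +20 dB/decade.
Net: 1 zero(s) − 2 pole(s) → -20 dB/decade.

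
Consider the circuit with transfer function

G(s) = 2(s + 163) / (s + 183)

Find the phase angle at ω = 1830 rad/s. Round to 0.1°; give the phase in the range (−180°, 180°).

0.6°

At s = jω = j1830:
zero (s+163): 163 + j1830 → |·| = √(163²+1830²) = √3375469 ≈ 1837.2, ∠ = arctan(1830/163) ≈ 84.91°
pole (s+183): 183 + j1830 → |·| = √(183²+1830²) = √3382389 ≈ 1839.1, ∠ = arctan(1830/183) ≈ 84.29°
∠G = 84.91° − 84.29° = 0.62°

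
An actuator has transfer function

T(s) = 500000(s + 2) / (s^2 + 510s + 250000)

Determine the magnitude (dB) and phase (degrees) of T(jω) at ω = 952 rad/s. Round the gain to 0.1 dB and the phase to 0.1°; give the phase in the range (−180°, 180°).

At s = jω = j952:
zero (s+2): 2 + j952 → |·| = √(2²+952²) = √906308 ≈ 952, ∠ = arctan(952/2) ≈ 89.88°
quadratic: (j952)² + 510·j952 + 250000 = -656304 + j485520 → |·| ≈ 8.1637e+05, ∠ ≈ 143.51°
|T| = 500000 · 952 / 8.1637e+05 ≈ 583.07
Gain = 20 log₁₀(583.07) ≈ 55.31 dB
∠T = 89.88° − 143.51° = -53.63°

55.3 dB, -53.6°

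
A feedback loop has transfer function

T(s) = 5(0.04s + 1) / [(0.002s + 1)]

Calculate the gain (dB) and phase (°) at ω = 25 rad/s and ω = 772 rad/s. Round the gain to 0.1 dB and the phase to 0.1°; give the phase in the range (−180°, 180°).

ω = 25: 17.0 dB, 42.1°; ω = 772: 38.5 dB, 31.1°

At ω = 25 rad/s:
zero (1 + j25·0.04) = 1 + j1 → |·| ≈ 1.4142, ∠ ≈ 45.00°
pole (1 + j25·0.002) = 1 + j0.05 → |·| ≈ 1.0012, ∠ ≈ 2.86°
|T| = 5 · 1.4142 / (1.0012) ≈ 7.0625
Gain = 20 log₁₀(7.0625) ≈ 16.98 dB
∠T = (45.00°) − (2.86°) = 42.14°

At ω = 772 rad/s:
zero (1 + j772·0.04) = 1 + j30.88 → |·| ≈ 30.896, ∠ ≈ 88.15°
pole (1 + j772·0.002) = 1 + j1.544 → |·| ≈ 1.8395, ∠ ≈ 57.07°
|T| = 5 · 30.896 / (1.8395) ≈ 83.979
Gain = 20 log₁₀(83.979) ≈ 38.48 dB
∠T = (88.15°) − (57.07°) = 31.08°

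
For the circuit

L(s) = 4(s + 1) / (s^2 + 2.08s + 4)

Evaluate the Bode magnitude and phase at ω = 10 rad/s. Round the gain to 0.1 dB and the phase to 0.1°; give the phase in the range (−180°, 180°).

-7.8 dB, -83.5°

At s = jω = j10:
zero (s+1): 1 + j10 → |·| = √(1²+10²) = √101 ≈ 10.05, ∠ = arctan(10/1) ≈ 84.29°
quadratic: (j10)² + 2.08·j10 + 4 = -96 + j20.8 → |·| ≈ 98.227, ∠ ≈ 167.77°
|L| = 4 · 10.05 / 98.227 ≈ 0.40926
Gain = 20 log₁₀(0.40926) ≈ -7.76 dB
∠L = 84.29° − 167.77° = -83.48°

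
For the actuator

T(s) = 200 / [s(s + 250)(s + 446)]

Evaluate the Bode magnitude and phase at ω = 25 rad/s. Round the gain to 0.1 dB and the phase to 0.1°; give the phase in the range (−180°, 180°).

At s = jω = j25:
pole (s+250): 250 + j25 → |·| = √(250²+25²) = √63125 ≈ 251.25, ∠ = arctan(25/250) ≈ 5.71°
pole (s+446): 446 + j25 → |·| = √(446²+25²) = √199541 ≈ 446.7, ∠ = arctan(25/446) ≈ 3.21°
pole at origin: |s| = 25, ∠ = 90.00° (in denominator)
|T| = 200 / 2.8058e+06 ≈ 7.1281e-05
Gain = 20 log₁₀(7.1281e-05) ≈ -82.94 dB
∠T = 0.00° − 98.92° = -98.92°

-82.9 dB, -98.9°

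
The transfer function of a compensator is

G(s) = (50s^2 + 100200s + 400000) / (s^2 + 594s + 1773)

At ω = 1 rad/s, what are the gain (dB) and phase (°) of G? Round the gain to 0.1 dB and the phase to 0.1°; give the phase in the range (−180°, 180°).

Substitute s = j1:
Numerator: 50(j1)^2 + 100200(j1) + 400000 = 399950 + j100200
Denominator: (j1)^2 + 594(j1) + 1773 = 1772 + j594
|N| = √(399950² + 100200²) ≈ 4.1231e+05, ∠N ≈ 14.06°
|D| = √(1772² + 594²) ≈ 1868.9, ∠D ≈ 18.53°
|G| = 4.1231e+05 / 1868.9 ≈ 220.62
Gain = 20 log₁₀(220.62) ≈ 46.87 dB
∠G = 14.06° − 18.53° = -4.47°

46.9 dB, -4.5°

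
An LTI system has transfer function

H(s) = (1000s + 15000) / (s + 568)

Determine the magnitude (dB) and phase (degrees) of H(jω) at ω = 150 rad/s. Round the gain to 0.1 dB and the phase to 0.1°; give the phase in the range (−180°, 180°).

Substitute s = j150:
Numerator: 1000(j150) + 15000 = 15000 + j150000
Denominator: (j150) + 568 = 568 + j150
|N| = √(15000² + 150000²) ≈ 1.5075e+05, ∠N ≈ 84.29°
|D| = √(568² + 150²) ≈ 587.47, ∠D ≈ 14.79°
|H| = 1.5075e+05 / 587.47 ≈ 256.61
Gain = 20 log₁₀(256.61) ≈ 48.19 dB
∠H = 84.29° − 14.79° = 69.50°

48.2 dB, 69.5°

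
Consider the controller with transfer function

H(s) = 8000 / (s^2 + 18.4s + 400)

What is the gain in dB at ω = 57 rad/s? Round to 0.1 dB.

8.4 dB

At s = jω = j57:
quadratic: (j57)² + 18.4·j57 + 400 = -2849 + j1048.8 → |·| ≈ 3035.9, ∠ ≈ 159.79°
|H| = 8000 / 3035.9 ≈ 2.6351
Gain = 20 log₁₀(2.6351) ≈ 8.42 dB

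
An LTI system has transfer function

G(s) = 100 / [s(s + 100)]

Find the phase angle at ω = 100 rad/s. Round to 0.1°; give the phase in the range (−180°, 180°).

-135.0°

At s = jω = j100:
pole (s+100): 100 + j100 → |·| = √(100²+100²) = √20000 ≈ 141.42, ∠ = arctan(100/100) ≈ 45.00°
pole at origin: |s| = 100, ∠ = 90.00° (in denominator)
∠G = 0.00° − 135.00° = -135.00°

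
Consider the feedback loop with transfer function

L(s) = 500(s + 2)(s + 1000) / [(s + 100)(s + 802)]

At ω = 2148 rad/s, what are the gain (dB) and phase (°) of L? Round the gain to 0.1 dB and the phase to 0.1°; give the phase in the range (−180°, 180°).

At s = jω = j2148:
zero (s+2): 2 + j2148 → |·| = √(2²+2148²) = √4613908 ≈ 2148, ∠ = arctan(2148/2) ≈ 89.95°
zero (s+1000): 1000 + j2148 → |·| = √(1000²+2148²) = √5613904 ≈ 2369.4, ∠ = arctan(2148/1000) ≈ 65.04°
pole (s+100): 100 + j2148 → |·| = √(100²+2148²) = √4623904 ≈ 2150.3, ∠ = arctan(2148/100) ≈ 87.33°
pole (s+802): 802 + j2148 → |·| = √(802²+2148²) = √5257108 ≈ 2292.8, ∠ = arctan(2148/802) ≈ 69.53°
|L| = 500 · 5.0895e+06 / 4.9302e+06 ≈ 516.16
Gain = 20 log₁₀(516.16) ≈ 54.26 dB
∠L = 154.99° − 156.86° = -1.87°

54.3 dB, -1.9°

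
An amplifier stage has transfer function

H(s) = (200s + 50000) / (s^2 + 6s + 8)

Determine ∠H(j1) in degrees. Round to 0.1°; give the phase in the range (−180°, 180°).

-40.4°

Substitute s = j1:
Numerator: 200(j1) + 50000 = 50000 + j200
Denominator: (j1)^2 + 6(j1) + 8 = 7 + j6
|N| = √(50000² + 200²) ≈ 50000, ∠N ≈ 0.23°
|D| = √(7² + 6²) ≈ 9.2195, ∠D ≈ 40.60°
∠H = 0.23° − 40.60° = -40.37°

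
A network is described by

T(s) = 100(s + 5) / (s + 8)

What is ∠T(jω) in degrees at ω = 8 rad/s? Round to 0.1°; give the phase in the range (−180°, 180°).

13.0°

At s = jω = j8:
zero (s+5): 5 + j8 → |·| = √(5²+8²) = √89 ≈ 9.434, ∠ = arctan(8/5) ≈ 57.99°
pole (s+8): 8 + j8 → |·| = √(8²+8²) = √128 ≈ 11.314, ∠ = arctan(8/8) ≈ 45.00°
∠T = 57.99° − 45.00° = 12.99°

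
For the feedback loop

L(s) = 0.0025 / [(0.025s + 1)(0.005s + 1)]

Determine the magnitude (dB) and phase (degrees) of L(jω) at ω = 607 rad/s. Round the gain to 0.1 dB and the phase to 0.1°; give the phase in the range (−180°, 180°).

At ω = 607 rad/s:
pole (1 + j607·0.025) = 1 + j15.175 → |·| ≈ 15.208, ∠ ≈ 86.23°
pole (1 + j607·0.005) = 1 + j3.035 → |·| ≈ 3.1955, ∠ ≈ 71.76°
|L| = 0.0025 · 1 / (15.208 · 3.1955) ≈ 5.1443e-05
Gain = 20 log₁₀(5.1443e-05) ≈ -85.77 dB
∠L = (0°) − (86.23° + 71.76°) = -157.99°

-85.8 dB, -158.0°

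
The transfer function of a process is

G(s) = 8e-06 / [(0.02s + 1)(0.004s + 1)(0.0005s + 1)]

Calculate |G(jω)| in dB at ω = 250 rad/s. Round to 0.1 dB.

At ω = 250 rad/s:
pole (1 + j250·0.02) = 1 + j5 → |·| ≈ 5.099, ∠ ≈ 78.69°
pole (1 + j250·0.004) = 1 + j1 → |·| ≈ 1.4142, ∠ ≈ 45.00°
pole (1 + j250·0.0005) = 1 + j0.125 → |·| ≈ 1.0078, ∠ ≈ 7.13°
|G| = 8e-06 · 1 / (5.099 · 1.4142 · 1.0078) ≈ 1.1008e-06
Gain = 20 log₁₀(1.1008e-06) ≈ -119.17 dB

-119.2 dB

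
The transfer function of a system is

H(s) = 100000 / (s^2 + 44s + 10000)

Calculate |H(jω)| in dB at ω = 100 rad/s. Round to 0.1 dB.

27.1 dB

At s = jω = j100:
quadratic: (j100)² + 44·j100 + 10000 = 0 + j4400 → |·| ≈ 4400, ∠ ≈ 90.00°
|H| = 100000 / 4400 ≈ 22.727
Gain = 20 log₁₀(22.727) ≈ 27.13 dB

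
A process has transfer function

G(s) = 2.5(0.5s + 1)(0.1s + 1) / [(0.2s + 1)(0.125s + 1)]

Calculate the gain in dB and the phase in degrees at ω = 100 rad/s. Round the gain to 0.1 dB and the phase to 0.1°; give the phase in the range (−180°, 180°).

At ω = 100 rad/s:
zero (1 + j100·0.5) = 1 + j50 → |·| ≈ 50.01, ∠ ≈ 88.85°
zero (1 + j100·0.1) = 1 + j10 → |·| ≈ 10.05, ∠ ≈ 84.29°
pole (1 + j100·0.2) = 1 + j20 → |·| ≈ 20.025, ∠ ≈ 87.14°
pole (1 + j100·0.125) = 1 + j12.5 → |·| ≈ 12.54, ∠ ≈ 85.43°
|G| = 2.5 · 50.01 · 10.05 / (20.025 · 12.54) ≈ 5.0037
Gain = 20 log₁₀(5.0037) ≈ 13.99 dB
∠G = (88.85° + 84.29°) − (87.14° + 85.43°) = 0.57°

14.0 dB, 0.6°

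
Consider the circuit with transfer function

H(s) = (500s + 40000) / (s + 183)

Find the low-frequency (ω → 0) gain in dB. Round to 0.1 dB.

46.8 dB

H(0) = 40000 / 183 ≈ 218.58
20 log₁₀(218.58) ≈ 46.79 dB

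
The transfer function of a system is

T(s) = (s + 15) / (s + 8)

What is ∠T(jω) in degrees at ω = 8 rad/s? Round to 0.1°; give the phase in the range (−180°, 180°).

At s = jω = j8:
zero (s+15): 15 + j8 → |·| = √(15²+8²) = √289 ≈ 17, ∠ = arctan(8/15) ≈ 28.07°
pole (s+8): 8 + j8 → |·| = √(8²+8²) = √128 ≈ 11.314, ∠ = arctan(8/8) ≈ 45.00°
∠T = 28.07° − 45.00° = -16.93°

-16.9°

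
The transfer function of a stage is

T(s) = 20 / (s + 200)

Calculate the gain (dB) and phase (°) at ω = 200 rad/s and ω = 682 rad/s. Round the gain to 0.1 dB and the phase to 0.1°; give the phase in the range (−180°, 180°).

ω = 200: -23.0 dB, -45.0°; ω = 682: -31.0 dB, -73.7°

Substitute s = j200:
Numerator: 20 = 20 + j0
Denominator: (j200) + 200 = 200 + j200
|N| = √(20² + 0²) ≈ 20, ∠N ≈ 0.00°
|D| = √(200² + 200²) ≈ 282.84, ∠D ≈ 45.00°
|T| = 20 / 282.84 ≈ 0.070711
Gain = 20 log₁₀(0.070711) ≈ -23.01 dB
∠T = 0.00° − 45.00° = -45.00°

Substitute s = j682:
Numerator: 20 = 20 + j0
Denominator: (j682) + 200 = 200 + j682
|N| = √(20² + 0²) ≈ 20, ∠N ≈ 0.00°
|D| = √(200² + 682²) ≈ 710.72, ∠D ≈ 73.66°
|T| = 20 / 710.72 ≈ 0.02814
Gain = 20 log₁₀(0.02814) ≈ -31.01 dB
∠T = 0.00° − 73.66° = -73.66°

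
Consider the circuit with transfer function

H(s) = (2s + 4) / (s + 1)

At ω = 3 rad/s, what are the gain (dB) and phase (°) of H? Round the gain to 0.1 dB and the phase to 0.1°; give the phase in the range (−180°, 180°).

7.2 dB, -15.3°

Substitute s = j3:
Numerator: 2(j3) + 4 = 4 + j6
Denominator: (j3) + 1 = 1 + j3
|N| = √(4² + 6²) ≈ 7.2111, ∠N ≈ 56.31°
|D| = √(1² + 3²) ≈ 3.1623, ∠D ≈ 71.57°
|H| = 7.2111 / 3.1623 ≈ 2.2803
Gain = 20 log₁₀(2.2803) ≈ 7.16 dB
∠H = 56.31° − 71.57° = -15.26°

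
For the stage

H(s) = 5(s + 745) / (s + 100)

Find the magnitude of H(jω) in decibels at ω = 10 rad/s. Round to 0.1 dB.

31.4 dB

At s = jω = j10:
zero (s+745): 745 + j10 → |·| = √(745²+10²) = √555125 ≈ 745.07, ∠ = arctan(10/745) ≈ 0.77°
pole (s+100): 100 + j10 → |·| = √(100²+10²) = √10100 ≈ 100.5, ∠ = arctan(10/100) ≈ 5.71°
|H| = 5 · 745.07 / 100.5 ≈ 37.068
Gain = 20 log₁₀(37.068) ≈ 31.38 dB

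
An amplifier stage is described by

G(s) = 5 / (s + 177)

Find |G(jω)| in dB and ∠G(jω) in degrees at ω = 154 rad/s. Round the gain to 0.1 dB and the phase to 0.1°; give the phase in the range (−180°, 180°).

Substitute s = j154:
Numerator: 5 = 5 + j0
Denominator: (j154) + 177 = 177 + j154
|N| = √(5² + 0²) ≈ 5, ∠N ≈ 0.00°
|D| = √(177² + 154²) ≈ 234.62, ∠D ≈ 41.03°
|G| = 5 / 234.62 ≈ 0.021311
Gain = 20 log₁₀(0.021311) ≈ -33.43 dB
∠G = 0.00° − 41.03° = -41.03°

-33.4 dB, -41.0°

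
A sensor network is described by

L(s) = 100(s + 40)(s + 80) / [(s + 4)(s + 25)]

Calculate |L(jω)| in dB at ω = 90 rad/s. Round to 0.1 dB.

At s = jω = j90:
zero (s+40): 40 + j90 → |·| = √(40²+90²) = √9700 ≈ 98.489, ∠ = arctan(90/40) ≈ 66.04°
zero (s+80): 80 + j90 → |·| = √(80²+90²) = √14500 ≈ 120.42, ∠ = arctan(90/80) ≈ 48.37°
pole (s+4): 4 + j90 → |·| = √(4²+90²) = √8116 ≈ 90.089, ∠ = arctan(90/4) ≈ 87.46°
pole (s+25): 25 + j90 → |·| = √(25²+90²) = √8725 ≈ 93.408, ∠ = arctan(90/25) ≈ 74.48°
|L| = 100 · 11860 / 8415 ≈ 140.94
Gain = 20 log₁₀(140.94) ≈ 42.98 dB

43.0 dB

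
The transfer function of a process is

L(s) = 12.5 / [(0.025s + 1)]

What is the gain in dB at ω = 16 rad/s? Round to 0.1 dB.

At ω = 16 rad/s:
pole (1 + j16·0.025) = 1 + j0.4 → |·| ≈ 1.077, ∠ ≈ 21.80°
|L| = 12.5 · 1 / (1.077) ≈ 11.606
Gain = 20 log₁₀(11.606) ≈ 21.29 dB

21.3 dB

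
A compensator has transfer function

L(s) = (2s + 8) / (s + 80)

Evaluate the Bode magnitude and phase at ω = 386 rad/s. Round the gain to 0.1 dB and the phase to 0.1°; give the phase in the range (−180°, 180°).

Substitute s = j386:
Numerator: 2(j386) + 8 = 8 + j772
Denominator: (j386) + 80 = 80 + j386
|N| = √(8² + 772²) ≈ 772.04, ∠N ≈ 89.41°
|D| = √(80² + 386²) ≈ 394.2, ∠D ≈ 78.29°
|L| = 772.04 / 394.2 ≈ 1.9585
Gain = 20 log₁₀(1.9585) ≈ 5.84 dB
∠L = 89.41° − 78.29° = 11.12°

5.8 dB, 11.1°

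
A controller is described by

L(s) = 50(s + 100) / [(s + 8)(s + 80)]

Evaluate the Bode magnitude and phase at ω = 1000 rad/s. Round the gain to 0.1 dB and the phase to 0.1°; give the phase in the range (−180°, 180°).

At s = jω = j1000:
zero (s+100): 100 + j1000 → |·| = √(100²+1000²) = √1010000 ≈ 1005, ∠ = arctan(1000/100) ≈ 84.29°
pole (s+8): 8 + j1000 → |·| = √(8²+1000²) = √1000064 ≈ 1000, ∠ = arctan(1000/8) ≈ 89.54°
pole (s+80): 80 + j1000 → |·| = √(80²+1000²) = √1006400 ≈ 1003.2, ∠ = arctan(1000/80) ≈ 85.43°
|L| = 50 · 1005 / 1.0032e+06 ≈ 0.05009
Gain = 20 log₁₀(0.05009) ≈ -26.00 dB
∠L = 84.29° − 174.97° = -90.68°

-26.0 dB, -90.7°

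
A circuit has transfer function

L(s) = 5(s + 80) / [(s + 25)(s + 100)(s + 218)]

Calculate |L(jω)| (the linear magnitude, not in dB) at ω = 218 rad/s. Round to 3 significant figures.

7.16e-05

At s = jω = j218:
zero (s+80): 80 + j218 → |·| = √(80²+218²) = √53924 ≈ 232.22, ∠ = arctan(218/80) ≈ 69.85°
pole (s+25): 25 + j218 → |·| = √(25²+218²) = √48149 ≈ 219.43, ∠ = arctan(218/25) ≈ 83.46°
pole (s+100): 100 + j218 → |·| = √(100²+218²) = √57524 ≈ 239.84, ∠ = arctan(218/100) ≈ 65.36°
pole (s+218): 218 + j218 → |·| = √(218²+218²) = √95048 ≈ 308.3, ∠ = arctan(218/218) ≈ 45.00°
|L| = 5 · 232.22 / 1.6225e+07 ≈ 7.1562e-05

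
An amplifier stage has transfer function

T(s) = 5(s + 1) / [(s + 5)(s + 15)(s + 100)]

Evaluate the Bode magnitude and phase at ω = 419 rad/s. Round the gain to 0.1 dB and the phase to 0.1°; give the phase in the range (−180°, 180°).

-91.2 dB, -164.0°

At s = jω = j419:
zero (s+1): 1 + j419 → |·| = √(1²+419²) = √175562 ≈ 419, ∠ = arctan(419/1) ≈ 89.86°
pole (s+5): 5 + j419 → |·| = √(5²+419²) = √175586 ≈ 419.03, ∠ = arctan(419/5) ≈ 89.32°
pole (s+15): 15 + j419 → |·| = √(15²+419²) = √175786 ≈ 419.27, ∠ = arctan(419/15) ≈ 87.95°
pole (s+100): 100 + j419 → |·| = √(100²+419²) = √185561 ≈ 430.77, ∠ = arctan(419/100) ≈ 76.58°
|T| = 5 · 419 / 7.5681e+07 ≈ 2.7682e-05
Gain = 20 log₁₀(2.7682e-05) ≈ -91.16 dB
∠T = 89.86° − 253.85° = -163.99°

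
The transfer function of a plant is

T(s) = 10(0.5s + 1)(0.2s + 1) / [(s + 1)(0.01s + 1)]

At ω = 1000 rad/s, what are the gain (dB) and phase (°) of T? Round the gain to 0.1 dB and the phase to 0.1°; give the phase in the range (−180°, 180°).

At ω = 1000 rad/s:
zero (1 + j1000·0.5) = 1 + j500 → |·| ≈ 500, ∠ ≈ 89.89°
zero (1 + j1000·0.2) = 1 + j200 → |·| ≈ 200, ∠ ≈ 89.71°
pole (1 + j1000·1) = 1 + j1000 → |·| ≈ 1000, ∠ ≈ 89.94°
pole (1 + j1000·0.01) = 1 + j10 → |·| ≈ 10.05, ∠ ≈ 84.29°
|T| = 10 · 500 · 200 / (1000 · 10.05) ≈ 99.502
Gain = 20 log₁₀(99.502) ≈ 39.96 dB
∠T = (89.89° + 89.71°) − (89.94° + 84.29°) = 5.37°

40.0 dB, 5.4°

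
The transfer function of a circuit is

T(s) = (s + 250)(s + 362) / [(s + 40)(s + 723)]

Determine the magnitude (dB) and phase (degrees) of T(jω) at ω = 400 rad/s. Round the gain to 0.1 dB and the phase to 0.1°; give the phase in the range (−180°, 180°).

-2.3 dB, -7.4°

At s = jω = j400:
zero (s+250): 250 + j400 → |·| = √(250²+400²) = √222500 ≈ 471.7, ∠ = arctan(400/250) ≈ 57.99°
zero (s+362): 362 + j400 → |·| = √(362²+400²) = √291044 ≈ 539.48, ∠ = arctan(400/362) ≈ 47.85°
pole (s+40): 40 + j400 → |·| = √(40²+400²) = √161600 ≈ 402, ∠ = arctan(400/40) ≈ 84.29°
pole (s+723): 723 + j400 → |·| = √(723²+400²) = √682729 ≈ 826.27, ∠ = arctan(400/723) ≈ 28.95°
|T| = 1 · 2.5447e+05 / 3.3216e+05 ≈ 0.76611
Gain = 20 log₁₀(0.76611) ≈ -2.31 dB
∠T = 105.84° − 113.24° = -7.40°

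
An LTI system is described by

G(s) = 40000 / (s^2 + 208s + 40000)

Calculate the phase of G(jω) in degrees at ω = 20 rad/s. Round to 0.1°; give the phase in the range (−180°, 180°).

-6.0°

At s = jω = j20:
quadratic: (j20)² + 208·j20 + 40000 = 39600 + j4160 → |·| ≈ 39818, ∠ ≈ 6.00°
∠G = 0.00° − 6.00° = -6.00°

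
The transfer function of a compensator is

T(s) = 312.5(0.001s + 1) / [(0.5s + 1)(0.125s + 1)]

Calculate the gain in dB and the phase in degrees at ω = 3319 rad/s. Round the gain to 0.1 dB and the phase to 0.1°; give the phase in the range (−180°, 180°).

At ω = 3319 rad/s:
zero (1 + j3319·0.001) = 1 + j3.319 → |·| ≈ 3.4664, ∠ ≈ 73.23°
pole (1 + j3319·0.5) = 1 + j1659.5 → |·| ≈ 1659.5, ∠ ≈ 89.97°
pole (1 + j3319·0.125) = 1 + j414.875 → |·| ≈ 414.88, ∠ ≈ 89.86°
|T| = 312.5 · 3.4664 / (1659.5 · 414.88) ≈ 0.0015734
Gain = 20 log₁₀(0.0015734) ≈ -56.06 dB
∠T = (73.23°) − (89.97° + 89.86°) = -106.60°

-56.1 dB, -106.6°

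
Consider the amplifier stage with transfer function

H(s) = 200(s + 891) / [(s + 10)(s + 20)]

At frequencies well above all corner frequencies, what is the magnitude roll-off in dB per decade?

Each pole contributes −20 dB/decade at high frequency; each zero contributes +20 dB/decade.
Net: 1 zero(s) − 2 pole(s) → -20 dB/decade.

-20 dB/decade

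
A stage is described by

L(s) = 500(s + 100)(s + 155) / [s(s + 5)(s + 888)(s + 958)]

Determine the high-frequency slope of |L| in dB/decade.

Each pole contributes −20 dB/decade at high frequency; each zero contributes +20 dB/decade.
Net: 2 zero(s) − 4 pole(s) → -40 dB/decade.

-40 dB/decade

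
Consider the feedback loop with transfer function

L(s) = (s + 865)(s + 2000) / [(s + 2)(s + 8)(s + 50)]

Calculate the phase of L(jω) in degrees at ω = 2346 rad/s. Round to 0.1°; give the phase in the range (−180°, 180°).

At s = jω = j2346:
zero (s+865): 865 + j2346 → |·| = √(865²+2346²) = √6251941 ≈ 2500.4, ∠ = arctan(2346/865) ≈ 69.76°
zero (s+2000): 2000 + j2346 → |·| = √(2000²+2346²) = √9503716 ≈ 3082.8, ∠ = arctan(2346/2000) ≈ 49.55°
pole (s+2): 2 + j2346 → |·| = √(2²+2346²) = √5503720 ≈ 2346, ∠ = arctan(2346/2) ≈ 89.95°
pole (s+8): 8 + j2346 → |·| = √(8²+2346²) = √5503780 ≈ 2346, ∠ = arctan(2346/8) ≈ 89.80°
pole (s+50): 50 + j2346 → |·| = √(50²+2346²) = √5506216 ≈ 2346.5, ∠ = arctan(2346/50) ≈ 88.78°
∠L = 119.31° − 268.53° = -149.22°

-149.2°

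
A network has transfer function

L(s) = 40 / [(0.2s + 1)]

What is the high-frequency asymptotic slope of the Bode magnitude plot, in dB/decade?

Each pole contributes −20 dB/decade at high frequency; each zero contributes +20 dB/decade.
Net: 0 zero(s) − 1 pole(s) → -20 dB/decade.

-20 dB/decade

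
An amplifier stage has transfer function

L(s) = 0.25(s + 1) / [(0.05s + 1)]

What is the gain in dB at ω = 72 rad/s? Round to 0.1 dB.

At ω = 72 rad/s:
zero (1 + j72·1) = 1 + j72 → |·| ≈ 72.007, ∠ ≈ 89.20°
pole (1 + j72·0.05) = 1 + j3.6 → |·| ≈ 3.7363, ∠ ≈ 74.48°
|L| = 0.25 · 72.007 / (3.7363) ≈ 4.8181
Gain = 20 log₁₀(4.8181) ≈ 13.66 dB

13.7 dB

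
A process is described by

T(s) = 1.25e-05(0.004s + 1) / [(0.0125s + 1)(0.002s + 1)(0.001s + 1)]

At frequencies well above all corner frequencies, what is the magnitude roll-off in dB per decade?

-40 dB/decade

Each pole contributes −20 dB/decade at high frequency; each zero contributes +20 dB/decade.
Net: 1 zero(s) − 3 pole(s) → -40 dB/decade.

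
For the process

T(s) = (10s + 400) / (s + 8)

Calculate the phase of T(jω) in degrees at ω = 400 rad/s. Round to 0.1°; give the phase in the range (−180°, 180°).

-4.6°

Substitute s = j400:
Numerator: 10(j400) + 400 = 400 + j4000
Denominator: (j400) + 8 = 8 + j400
|N| = √(400² + 4000²) ≈ 4020, ∠N ≈ 84.29°
|D| = √(8² + 400²) ≈ 400.08, ∠D ≈ 88.85°
∠T = 84.29° − 88.85° = -4.56°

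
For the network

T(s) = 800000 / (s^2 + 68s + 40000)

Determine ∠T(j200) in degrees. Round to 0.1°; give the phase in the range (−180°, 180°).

-90.0°

At s = jω = j200:
quadratic: (j200)² + 68·j200 + 40000 = 0 + j13600 → |·| ≈ 13600, ∠ ≈ 90.00°
∠T = 0.00° − 90.00° = -90.00°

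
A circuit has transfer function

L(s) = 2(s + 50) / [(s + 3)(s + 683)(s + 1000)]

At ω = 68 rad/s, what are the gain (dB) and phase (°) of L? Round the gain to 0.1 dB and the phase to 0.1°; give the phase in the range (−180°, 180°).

At s = jω = j68:
zero (s+50): 50 + j68 → |·| = √(50²+68²) = √7124 ≈ 84.404, ∠ = arctan(68/50) ≈ 53.67°
pole (s+3): 3 + j68 → |·| = √(3²+68²) = √4633 ≈ 68.066, ∠ = arctan(68/3) ≈ 87.47°
pole (s+683): 683 + j68 → |·| = √(683²+68²) = √471113 ≈ 686.38, ∠ = arctan(68/683) ≈ 5.69°
pole (s+1000): 1000 + j68 → |·| = √(1000²+68²) = √1004624 ≈ 1002.3, ∠ = arctan(68/1000) ≈ 3.89°
|L| = 2 · 84.404 / 4.6827e+07 ≈ 3.6049e-06
Gain = 20 log₁₀(3.6049e-06) ≈ -108.86 dB
∠L = 53.67° − 97.05° = -43.38°

-108.9 dB, -43.4°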